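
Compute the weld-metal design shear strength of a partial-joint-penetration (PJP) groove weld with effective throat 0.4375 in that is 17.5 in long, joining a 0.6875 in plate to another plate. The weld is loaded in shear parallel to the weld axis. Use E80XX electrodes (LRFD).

φR_n ≈ 276 kip

E80XX → F_EXX = 80 ksi.
Effective throat (given) t_e = 0.4375 in.
A_we = 0.4375 × 17.5 = 7.656 in².
F_nw = 0.6 F_EXX = 48 ksi.
φR_n = 0.75 × 48 × 7.656 = 275.6 kip.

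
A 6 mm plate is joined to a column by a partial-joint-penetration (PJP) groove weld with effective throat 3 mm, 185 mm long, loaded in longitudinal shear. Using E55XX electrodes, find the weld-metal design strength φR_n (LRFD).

E55XX → F_EXX = 550 MPa.
Effective throat (given) t_e = 3 mm.
A_we = 3 × 185 = 555 mm².
F_nw = 0.6 F_EXX = 330 MPa.
φR_n = 0.75 × 330 × 555 × 10⁻³ = 137.4 kN.

φR_n ≈ 137 kN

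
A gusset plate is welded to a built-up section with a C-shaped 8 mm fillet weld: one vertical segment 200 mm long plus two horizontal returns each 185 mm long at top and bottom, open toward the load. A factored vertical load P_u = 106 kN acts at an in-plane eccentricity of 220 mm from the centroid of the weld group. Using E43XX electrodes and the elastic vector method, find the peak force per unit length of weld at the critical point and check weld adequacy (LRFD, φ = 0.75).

f_max ≈ 726 N/mm; adequate

E43XX → F_EXX = 430 MPa.
Total weld length L_w = 570 mm. Treat welds as unit-width lines.
Centroid: x̄ = 2×185×92.5 / 570 = 60.04 mm from the vertical weld.
Polar moment about centroid: J = I_x + I_y = [200³/12 + 2×185×100²] + [200×60.04² + 2(185³/12 + 185×32.46²)] = 6533000 mm³.
Direct shear f_v = P/L_w = 106×10³ / 570 = 186 N/mm (vertical).
Torsion M = P·e = 106×10³ × 220 = 23320000 N·mm.
Critical point at (x, y) = (125, 100) from centroid. f_tx = M·y/J = 357 N/mm; f_ty = M·x/J = 446.1 N/mm.
Resultant f_max = √[f_tx² + (f_v + f_ty)²] = √[357² + (186 + 446.1)²] = 725.9 N/mm.
Capacity per unit length: φr_n = 0.75 × 0.6 × 430 × (0.707 × 8) = 1094 N/mm.
725.9 ≤ 1094 → adequate.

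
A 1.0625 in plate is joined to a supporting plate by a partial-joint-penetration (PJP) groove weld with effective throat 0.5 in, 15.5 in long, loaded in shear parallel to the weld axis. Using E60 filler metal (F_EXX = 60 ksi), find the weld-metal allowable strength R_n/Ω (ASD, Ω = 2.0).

R_n/Ω ≈ 140 kips

Effective throat (given) t_e = 0.5 in.
A_we = 0.5 × 15.5 = 7.75 in².
F_nw = 0.6 F_EXX = 36 ksi.
R_n/Ω = (36 × 7.75) / 2.0 = 139.5 kips.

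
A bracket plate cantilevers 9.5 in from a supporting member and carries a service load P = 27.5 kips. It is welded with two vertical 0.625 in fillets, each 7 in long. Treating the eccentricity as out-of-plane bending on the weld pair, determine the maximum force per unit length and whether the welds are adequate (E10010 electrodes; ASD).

f_max ≈ 16.1 kip/in; NOT adequate

E100XX → F_EXX = 100 ksi.
L_w = 2 × 7 = 14 in; section modulus (unit throat) S = 2 × L²/6 = 16.33 in².
Direct shear f_v = P/L_w = 27.5/14 = 1.964 kip/in.
Moment M = P × e = 27.5 × 9.5 = 261.25 kip·in; bending f_b = M/S = 15.99 kip/in.
f_max = √(f_v² + f_b²) = √(1.964² + 15.99²) = 16.12 kip/in.
r_n/Ω = (1/2.0) × 0.6 × 100 × (0.707 × 0.625) = 13.26 kip/in → NOT adequate.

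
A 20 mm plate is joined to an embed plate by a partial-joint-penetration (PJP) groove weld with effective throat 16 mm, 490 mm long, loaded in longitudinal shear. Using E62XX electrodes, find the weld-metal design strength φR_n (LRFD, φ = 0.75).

φR_n ≈ 2190 kN

E62XX → F_EXX = 620 MPa.
Effective throat (given) t_e = 16 mm.
A_we = 16 × 490 = 7840 mm².
F_nw = 0.6 F_EXX = 372 MPa.
φR_n = 0.75 × 372 × 7840 × 10⁻³ = 2187 kN.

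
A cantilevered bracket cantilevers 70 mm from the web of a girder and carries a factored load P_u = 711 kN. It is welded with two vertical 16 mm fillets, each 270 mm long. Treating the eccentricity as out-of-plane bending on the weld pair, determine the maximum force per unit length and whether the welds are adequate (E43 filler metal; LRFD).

E43XX → F_EXX = 430 MPa.
L_w = 2 × 270 = 540 mm; section modulus (unit throat) S = 2 × L²/6 = 24300 mm².
Direct shear f_v = P/L_w = 711×10³/540 = 1317 N/mm.
Moment M = P × e = 711×10³ × 70 = 49770000 N·mm; bending f_b = M/S = 2048 N/mm.
f_max = √(f_v² + f_b²) = √(1317² + 2048²) = 2435 N/mm.
φr_n = 0.75 × 0.6 × 430 × (0.707 × 16) = 2189 N/mm → NOT adequate.

f_max ≈ 2430 N/mm; NOT adequate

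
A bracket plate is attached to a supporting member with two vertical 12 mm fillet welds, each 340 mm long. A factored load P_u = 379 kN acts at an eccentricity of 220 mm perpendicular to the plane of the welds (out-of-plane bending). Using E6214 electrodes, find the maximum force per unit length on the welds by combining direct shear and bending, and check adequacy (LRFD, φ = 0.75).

f_max ≈ 2230 N/mm; adequate

E62XX → F_EXX = 620 MPa.
L_w = 2 × 340 = 680 mm; section modulus (unit throat) S = 2 × L²/6 = 38530 mm².
Direct shear f_v = P/L_w = 379×10³/680 = 557.4 N/mm.
Moment M = P × e = 379×10³ × 220 = 83380000 N·mm; bending f_b = M/S = 2164 N/mm.
f_max = √(f_v² + f_b²) = √(557.4² + 2164²) = 2234 N/mm.
φr_n = 0.75 × 0.6 × 620 × (0.707 × 12) = 2367 N/mm → adequate.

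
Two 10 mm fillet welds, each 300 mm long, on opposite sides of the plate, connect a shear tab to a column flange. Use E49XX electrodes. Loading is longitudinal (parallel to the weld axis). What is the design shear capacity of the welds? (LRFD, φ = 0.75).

E49XX → F_EXX = 490 MPa.
Effective throat t_e = 0.707 × 10 = 7.07 mm.
Total length L = 600 mm; A_we = 7.07 × 600 = 4242 mm².
F_nw = 0.6 F_EXX = 0.6 × 490 = 294 MPa.
φR_n = 0.75 × 294 × 4242 × 10⁻³ = 935.4 kN.

φR_n ≈ 935 kN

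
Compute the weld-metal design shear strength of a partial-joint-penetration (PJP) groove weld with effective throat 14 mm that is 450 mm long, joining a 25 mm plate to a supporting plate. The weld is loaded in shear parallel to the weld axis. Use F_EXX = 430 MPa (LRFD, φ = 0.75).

Effective throat (given) t_e = 14 mm.
A_we = 14 × 450 = 6300 mm².
F_nw = 0.6 F_EXX = 258 MPa.
φR_n = 0.75 × 258 × 6300 × 10⁻³ = 1219 kN.

φR_n ≈ 1220 kN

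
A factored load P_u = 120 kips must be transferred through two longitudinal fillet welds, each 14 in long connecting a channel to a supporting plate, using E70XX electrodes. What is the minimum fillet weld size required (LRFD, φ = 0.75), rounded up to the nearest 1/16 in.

E70XX → F_EXX = 70 ksi.
Total weld length L = 28 in.
Required throat t_e = P_u / (φ × 0.6 F_EXX × L) = 120 / (0.75 × 0.6 × 70 × 28) = 0.1361 in.
Required leg w = t_e / 0.707 = 0.1924 in → use 1/4 in.

w = 1/4 in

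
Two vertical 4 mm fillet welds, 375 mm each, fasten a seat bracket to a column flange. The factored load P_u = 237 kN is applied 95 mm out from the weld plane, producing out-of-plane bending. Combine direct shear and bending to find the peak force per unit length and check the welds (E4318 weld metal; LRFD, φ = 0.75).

f_max ≈ 575 N/mm; NOT adequate

E43XX → F_EXX = 430 MPa.
L_w = 2 × 375 = 750 mm; section modulus (unit throat) S = 2 × L²/6 = 46880 mm².
Direct shear f_v = P/L_w = 237×10³/750 = 316 N/mm.
Moment M = P × e = 237×10³ × 95 = 22515000 N·mm; bending f_b = M/S = 480.3 N/mm.
f_max = √(f_v² + f_b²) = √(316² + 480.3²) = 574.9 N/mm.
φr_n = 0.75 × 0.6 × 430 × (0.707 × 4) = 547.2 N/mm → NOT adequate.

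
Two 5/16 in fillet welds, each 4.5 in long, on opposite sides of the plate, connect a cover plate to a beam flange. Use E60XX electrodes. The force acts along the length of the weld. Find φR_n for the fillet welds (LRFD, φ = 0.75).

E60XX → F_EXX = 60 ksi.
Effective throat t_e = 0.707 × 0.3125 = 0.2209 in.
Total length L = 9 in; A_we = 0.2209 × 9 = 1.988 in².
F_nw = 0.6 F_EXX = 0.6 × 60 = 36 ksi.
φR_n = 0.75 × 36 × 1.988 = 53.69 kip.

φR_n ≈ 53.7 kip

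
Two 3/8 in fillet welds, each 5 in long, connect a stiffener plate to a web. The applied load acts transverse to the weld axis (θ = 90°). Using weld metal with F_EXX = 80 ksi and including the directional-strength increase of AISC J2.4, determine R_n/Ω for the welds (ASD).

t_e = 0.707 × 0.375 = 0.2651 in; A_we = 0.2651 × 10 = 2.651 in².
Directional factor: 1.0 + 0.5 sin^1.5(90°) = 1.5.
F_nw = 0.6 × 80 × 1.5 = 72 ksi.
R_n/Ω = (72 × 2.651) / 2.0 = 95.45 kip.

R_n/Ω ≈ 95.4 kip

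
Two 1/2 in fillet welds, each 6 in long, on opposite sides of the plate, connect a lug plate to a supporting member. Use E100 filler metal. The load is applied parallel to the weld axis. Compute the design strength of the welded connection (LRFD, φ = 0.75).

E100XX → F_EXX = 100 ksi.
Effective throat t_e = 0.707 × 0.5 = 0.3535 in.
Total length L = 12 in; A_we = 0.3535 × 12 = 4.242 in².
F_nw = 0.6 F_EXX = 0.6 × 100 = 60 ksi.
φR_n = 0.75 × 60 × 4.242 = 190.9 kip.

φR_n ≈ 191 kip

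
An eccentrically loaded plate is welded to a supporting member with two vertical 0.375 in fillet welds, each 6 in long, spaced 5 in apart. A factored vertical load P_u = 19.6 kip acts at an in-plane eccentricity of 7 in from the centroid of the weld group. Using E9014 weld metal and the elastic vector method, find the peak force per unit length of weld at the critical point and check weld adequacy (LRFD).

E90XX → F_EXX = 90 ksi.
Total weld length L_w = 12 in. Treat welds as unit-width lines.
Polar moment about centroid: J = 2[d³/12 + d(b/2)²] = 2[6³/12 + 6×2.5²] = 111 in³.
Direct shear f_v = P/L_w = 19.6 / 12 = 1.633 kip/in (vertical).
Torsion M = P·e = 19.6 × 7 = 137.2 kip·in.
Critical point at (x, y) = (2.5, 3) from centroid. f_tx = M·y/J = 3.708 kip/in; f_ty = M·x/J = 3.09 kip/in.
Resultant f_max = √[f_tx² + (f_v + f_ty)²] = √[3.708² + (1.633 + 3.09)²] = 6.005 kip/in.
Capacity per unit length: φr_n = 0.75 × 0.6 × 90 × (0.707 × 0.375) = 10.74 kip/in.
6.005 ≤ 10.74 → adequate.

f_max ≈ 6.01 kip/in; adequate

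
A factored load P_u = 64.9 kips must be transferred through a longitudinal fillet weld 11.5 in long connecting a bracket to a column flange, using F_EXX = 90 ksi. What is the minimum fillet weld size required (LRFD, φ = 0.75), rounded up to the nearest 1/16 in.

w = 1/4 in

Total weld length L = 11.5 in.
Required throat t_e = P_u / (φ × 0.6 F_EXX × L) = 64.9 / (0.75 × 0.6 × 90 × 11.5) = 0.1393 in.
Required leg w = t_e / 0.707 = 0.1971 in → use 1/4 in.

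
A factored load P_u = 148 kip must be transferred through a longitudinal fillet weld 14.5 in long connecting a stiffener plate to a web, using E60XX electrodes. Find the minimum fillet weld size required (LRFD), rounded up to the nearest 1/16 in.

E60XX → F_EXX = 60 ksi.
Total weld length L = 14.5 in.
Required throat t_e = P_u / (φ × 0.6 F_EXX × L) = 148 / (0.75 × 0.6 × 60 × 14.5) = 0.378 in.
Required leg w = t_e / 0.707 = 0.5347 in → use 9/16 in.

w = 9/16 in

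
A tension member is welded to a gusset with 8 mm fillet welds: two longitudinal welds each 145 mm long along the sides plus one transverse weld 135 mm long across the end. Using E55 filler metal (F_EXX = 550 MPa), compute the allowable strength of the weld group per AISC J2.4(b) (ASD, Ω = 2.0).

t_e = 0.707 × 8 = 5.656 mm.
R_nwl = 0.6 × 550 × 5.656 × 290 × 10⁻³ = 541.3 kN (longitudinal, 2 welds).
R_nwt = 0.6 × 550 × 5.656 × 135 × 10⁻³ = 252 kN (transverse, base value).
(i) R_nwl + R_nwt = 793.3 kN; (ii) 0.85 R_nwl + 1.5 R_nwt = 838 kN.
R_n = max = 838 kN [governs: (ii)]; R_n/Ω = 419 kN.

R_n/Ω ≈ 419 kN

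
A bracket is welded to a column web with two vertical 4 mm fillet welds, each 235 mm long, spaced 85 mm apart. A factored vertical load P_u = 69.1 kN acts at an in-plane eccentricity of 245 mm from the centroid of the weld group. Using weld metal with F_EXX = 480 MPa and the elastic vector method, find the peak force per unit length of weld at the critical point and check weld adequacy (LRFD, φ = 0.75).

f_max ≈ 765 N/mm; NOT adequate

Total weld length L_w = 470 mm. Treat welds as unit-width lines.
Polar moment about centroid: J = 2[d³/12 + d(b/2)²] = 2[235³/12 + 235×42.5²] = 3012000 mm³.
Direct shear f_v = P/L_w = 69.1×10³ / 470 = 147 N/mm (vertical).
Torsion M = P·e = 69.1×10³ × 245 = 16930000 N·mm.
Critical point at (x, y) = (42.5, 117.5) from centroid. f_tx = M·y/J = 660.4 N/mm; f_ty = M·x/J = 238.9 N/mm.
Resultant f_max = √[f_tx² + (f_v + f_ty)²] = √[660.4² + (147 + 238.9)²] = 764.9 N/mm.
Capacity per unit length: φr_n = 0.75 × 0.6 × 480 × (0.707 × 4) = 610.8 N/mm.
764.9 > 610.8 → NOT adequate.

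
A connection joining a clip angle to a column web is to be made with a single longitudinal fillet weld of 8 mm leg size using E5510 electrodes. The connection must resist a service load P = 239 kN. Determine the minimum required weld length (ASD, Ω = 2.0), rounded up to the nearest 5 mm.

L = 260 mm

E55XX → F_EXX = 550 MPa.
Throat t_e = 0.707 × 8 = 5.656 mm.
r_n/Ω = (0.6 × 550 × 5.656) / 2.0 = 933.2 N/mm = 0.9332 kN/mm.
L_req = P / (r_n/Ω) = 239 / 0.9332 = 256.1 mm total.
Round up → use L = 260 mm.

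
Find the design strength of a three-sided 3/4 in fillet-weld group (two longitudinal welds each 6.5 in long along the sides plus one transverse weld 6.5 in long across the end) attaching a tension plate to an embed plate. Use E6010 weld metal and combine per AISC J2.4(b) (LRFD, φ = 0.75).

φR_n ≈ 298 kip

E60XX → F_EXX = 60 ksi.
t_e = 0.707 × 0.75 = 0.5302 in.
R_nwl = 0.6 × 60 × 0.5302 × 13 = 248.2 kip (longitudinal, 2 welds).
R_nwt = 0.6 × 60 × 0.5302 × 6.5 = 124.1 kip (transverse, base value).
(i) R_nwl + R_nwt = 372.2 kip; (ii) 0.85 R_nwl + 1.5 R_nwt = 397.1 kip.
R_n = max = 397.1 kip [governs: (ii)]; φR_n = 297.8 kip.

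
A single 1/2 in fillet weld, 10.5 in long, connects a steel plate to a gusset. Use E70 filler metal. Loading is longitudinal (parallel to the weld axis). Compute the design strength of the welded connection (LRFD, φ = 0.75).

E70XX → F_EXX = 70 ksi.
Effective throat t_e = 0.707 × 0.5 = 0.3535 in.
Total length L = 10.5 in; A_we = 0.3535 × 10.5 = 3.712 in².
F_nw = 0.6 F_EXX = 0.6 × 70 = 42 ksi.
φR_n = 0.75 × 42 × 3.712 = 116.9 kips.

φR_n ≈ 117 kips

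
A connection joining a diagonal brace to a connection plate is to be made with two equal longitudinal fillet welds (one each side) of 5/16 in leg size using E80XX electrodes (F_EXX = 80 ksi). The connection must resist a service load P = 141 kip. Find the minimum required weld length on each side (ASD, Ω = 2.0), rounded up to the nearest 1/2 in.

L = 13.5 in on each side

Throat t_e = 0.707 × 0.3125 = 0.2209 in.
r_n/Ω = (0.6 × 80 × 0.2209) / 2.0 = 5.302 kip/in.
L_req = P / (r_n/Ω) = 141 / 5.302 = 26.59 in total.
Per side: 26.59 / 2 = 13.3 in.
Round up → use L = 13.5 in on each side.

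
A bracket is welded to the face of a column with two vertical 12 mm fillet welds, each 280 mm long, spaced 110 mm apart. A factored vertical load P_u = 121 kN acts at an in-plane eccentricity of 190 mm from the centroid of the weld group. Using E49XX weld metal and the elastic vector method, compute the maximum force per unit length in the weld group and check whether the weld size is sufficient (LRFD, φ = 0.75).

f_max ≈ 752 N/mm; adequate

E49XX → F_EXX = 490 MPa.
Total weld length L_w = 560 mm. Treat welds as unit-width lines.
Polar moment about centroid: J = 2[d³/12 + d(b/2)²] = 2[280³/12 + 280×55²] = 5353000 mm³.
Direct shear f_v = P/L_w = 121×10³ / 560 = 216.1 N/mm (vertical).
Torsion M = P·e = 121×10³ × 190 = 22990000 N·mm.
Critical point at (x, y) = (55, 140) from centroid. f_tx = M·y/J = 601.3 N/mm; f_ty = M·x/J = 236.2 N/mm.
Resultant f_max = √[f_tx² + (f_v + f_ty)²] = √[601.3² + (216.1 + 236.2)²] = 752.4 N/mm.
Capacity per unit length: φr_n = 0.75 × 0.6 × 490 × (0.707 × 12) = 1871 N/mm.
752.4 ≤ 1871 → adequate.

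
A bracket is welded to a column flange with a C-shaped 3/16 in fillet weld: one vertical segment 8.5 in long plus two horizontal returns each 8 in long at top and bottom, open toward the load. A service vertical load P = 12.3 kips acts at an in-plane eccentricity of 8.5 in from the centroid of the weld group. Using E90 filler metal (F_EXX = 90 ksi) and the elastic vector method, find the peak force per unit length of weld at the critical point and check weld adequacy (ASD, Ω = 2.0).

Total weld length L_w = 24.5 in. Treat welds as unit-width lines.
Centroid: x̄ = 2×8×4 / 24.5 = 2.612 in from the vertical weld.
Polar moment about centroid: J = I_x + I_y = [8.5³/12 + 2×8×4.25²] + [8.5×2.612² + 2(8³/12 + 8×1.388²)] = 514.3 in³.
Direct shear f_v = P/L_w = 12.3 / 24.5 = 0.502 kip/in (vertical).
Torsion M = P·e = 12.3 × 8.5 = 104.55 kip·in.
Critical point at (x, y) = (5.388, 4.25) from centroid. f_tx = M·y/J = 0.8639 kip/in; f_ty = M·x/J = 1.095 kip/in.
Resultant f_max = √[f_tx² + (f_v + f_ty)²] = √[0.8639² + (0.502 + 1.095)²] = 1.816 kip/in.
Capacity per unit length: r_n/Ω = (1/2.0) × 0.6 × 90 × (0.707 × 0.1875) = 3.579 kip/in.
1.816 ≤ 3.579 → adequate.

f_max ≈ 1.82 kip/in; adequate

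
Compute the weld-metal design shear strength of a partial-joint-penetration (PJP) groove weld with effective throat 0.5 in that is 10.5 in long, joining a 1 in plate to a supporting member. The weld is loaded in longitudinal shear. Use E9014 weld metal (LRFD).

φR_n ≈ 213 kip

E90XX → F_EXX = 90 ksi.
Effective throat (given) t_e = 0.5 in.
A_we = 0.5 × 10.5 = 5.25 in².
F_nw = 0.6 F_EXX = 54 ksi.
φR_n = 0.75 × 54 × 5.25 = 212.6 kip.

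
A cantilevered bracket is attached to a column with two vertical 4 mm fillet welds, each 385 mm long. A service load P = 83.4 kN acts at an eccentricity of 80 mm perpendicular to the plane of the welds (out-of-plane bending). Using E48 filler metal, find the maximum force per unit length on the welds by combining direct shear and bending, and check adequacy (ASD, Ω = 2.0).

E48XX → F_EXX = 480 MPa.
L_w = 2 × 385 = 770 mm; section modulus (unit throat) S = 2 × L²/6 = 49410 mm².
Direct shear f_v = P/L_w = 83.4×10³/770 = 108.3 N/mm.
Moment M = P × e = 83.4×10³ × 80 = 6672000 N·mm; bending f_b = M/S = 135 N/mm.
f_max = √(f_v² + f_b²) = √(108.3² + 135²) = 173.1 N/mm.
r_n/Ω = (1/2.0) × 0.6 × 480 × (0.707 × 4) = 407.2 N/mm → adequate.

f_max ≈ 173 N/mm; adequate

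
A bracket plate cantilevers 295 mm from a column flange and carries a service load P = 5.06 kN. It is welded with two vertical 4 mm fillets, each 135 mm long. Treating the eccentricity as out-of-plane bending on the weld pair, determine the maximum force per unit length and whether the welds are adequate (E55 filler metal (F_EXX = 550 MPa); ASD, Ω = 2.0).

f_max ≈ 246 N/mm; adequate

L_w = 2 × 135 = 270 mm; section modulus (unit throat) S = 2 × L²/6 = 6075 mm².
Direct shear f_v = P/L_w = 5.06×10³/270 = 18.74 N/mm.
Moment M = P × e = 5.06×10³ × 295 = 1492700 N·mm; bending f_b = M/S = 245.7 N/mm.
f_max = √(f_v² + f_b²) = √(18.74² + 245.7²) = 246.4 N/mm.
r_n/Ω = (1/2.0) × 0.6 × 550 × (0.707 × 4) = 466.6 N/mm → adequate.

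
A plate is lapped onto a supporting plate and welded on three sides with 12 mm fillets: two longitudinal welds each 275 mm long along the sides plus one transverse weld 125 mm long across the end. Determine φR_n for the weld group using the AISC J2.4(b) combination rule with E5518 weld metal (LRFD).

E55XX → F_EXX = 550 MPa.
t_e = 0.707 × 12 = 8.484 mm.
R_nwl = 0.6 × 550 × 8.484 × 550 × 10⁻³ = 1540 kN (longitudinal, 2 welds).
R_nwt = 0.6 × 550 × 8.484 × 125 × 10⁻³ = 350 kN (transverse, base value).
(i) R_nwl + R_nwt = 1890 kN; (ii) 0.85 R_nwl + 1.5 R_nwt = 1834 kN.
R_n = max = 1890 kN [governs: (i)]; φR_n = 1417 kN.

φR_n ≈ 1420 kN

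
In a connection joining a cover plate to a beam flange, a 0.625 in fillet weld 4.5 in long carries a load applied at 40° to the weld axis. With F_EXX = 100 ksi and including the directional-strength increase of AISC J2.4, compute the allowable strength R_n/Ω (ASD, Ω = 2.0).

t_e = 0.707 × 0.625 = 0.4419 in; A_we = 0.4419 × 4.5 = 1.988 in².
Directional factor: 1.0 + 0.5 sin^1.5(40°) = 1.258.
F_nw = 0.6 × 100 × 1.258 = 75.46 ksi.
R_n/Ω = (75.46 × 1.988) / 2.0 = 75.02 kips.

R_n/Ω ≈ 75 kips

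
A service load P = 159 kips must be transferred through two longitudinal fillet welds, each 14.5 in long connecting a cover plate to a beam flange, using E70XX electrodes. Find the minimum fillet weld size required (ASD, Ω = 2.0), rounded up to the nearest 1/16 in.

E70XX → F_EXX = 70 ksi.
Total weld length L = 29 in.
Required throat t_e = P × Ω / (0.6 F_EXX × L) = 159 × 2.0 / (0.6 × 70 × 29) = 0.2611 in.
Required leg w = t_e / 0.707 = 0.3693 in → use 3/8 in.

w = 3/8 in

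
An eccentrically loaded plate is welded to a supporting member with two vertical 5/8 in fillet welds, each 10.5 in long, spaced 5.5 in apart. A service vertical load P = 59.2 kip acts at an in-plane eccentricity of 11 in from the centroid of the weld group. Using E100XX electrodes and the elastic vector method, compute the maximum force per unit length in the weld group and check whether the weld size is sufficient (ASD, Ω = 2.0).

E100XX → F_EXX = 100 ksi.
Total weld length L_w = 21 in. Treat welds as unit-width lines.
Polar moment about centroid: J = 2[d³/12 + d(b/2)²] = 2[10.5³/12 + 10.5×2.75²] = 351.8 in³.
Direct shear f_v = P/L_w = 59.2 / 21 = 2.819 kip/in (vertical).
Torsion M = P·e = 59.2 × 11 = 651.2 kip·in.
Critical point at (x, y) = (2.75, 5.25) from centroid. f_tx = M·y/J = 9.719 kip/in; f_ty = M·x/J = 5.091 kip/in.
Resultant f_max = √[f_tx² + (f_v + f_ty)²] = √[9.719² + (2.819 + 5.091)²] = 12.53 kip/in.
Capacity per unit length: r_n/Ω = (1/2.0) × 0.6 × 100 × (0.707 × 0.625) = 13.26 kip/in.
12.53 ≤ 13.26 → adequate.

f_max ≈ 12.5 kip/in; adequate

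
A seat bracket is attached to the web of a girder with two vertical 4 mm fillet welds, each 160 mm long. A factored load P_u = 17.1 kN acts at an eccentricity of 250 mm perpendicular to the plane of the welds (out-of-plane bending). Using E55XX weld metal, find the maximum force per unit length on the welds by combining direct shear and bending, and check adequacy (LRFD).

E55XX → F_EXX = 550 MPa.
L_w = 2 × 160 = 320 mm; section modulus (unit throat) S = 2 × L²/6 = 8533 mm².
Direct shear f_v = P/L_w = 17.1×10³/320 = 53.44 N/mm.
Moment M = P × e = 17.1×10³ × 250 = 4275000 N·mm; bending f_b = M/S = 501 N/mm.
f_max = √(f_v² + f_b²) = √(53.44² + 501²) = 503.8 N/mm.
φr_n = 0.75 × 0.6 × 550 × (0.707 × 4) = 699.9 N/mm → adequate.

f_max ≈ 504 N/mm; adequate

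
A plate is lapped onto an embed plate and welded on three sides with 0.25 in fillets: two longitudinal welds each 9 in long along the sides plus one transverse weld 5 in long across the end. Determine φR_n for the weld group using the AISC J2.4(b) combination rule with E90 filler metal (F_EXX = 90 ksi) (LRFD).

t_e = 0.707 × 0.25 = 0.1767 in.
R_nwl = 0.6 × 90 × 0.1767 × 18 = 171.8 kip (longitudinal, 2 welds).
R_nwt = 0.6 × 90 × 0.1767 × 5 = 47.72 kip (transverse, base value).
(i) R_nwl + R_nwt = 219.5 kip; (ii) 0.85 R_nwl + 1.5 R_nwt = 217.6 kip.
R_n = max = 219.5 kip [governs: (i)]; φR_n = 164.6 kip.

φR_n ≈ 165 kip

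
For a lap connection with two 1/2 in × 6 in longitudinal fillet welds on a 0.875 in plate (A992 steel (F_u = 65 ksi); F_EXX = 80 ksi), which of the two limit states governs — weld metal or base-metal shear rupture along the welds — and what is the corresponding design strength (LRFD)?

t_e = 0.707 × 0.5 = 0.3535 in; L = 12 in.
Weld metal: φR_n = 0.75 × 0.6 × 80 × 0.3535 × 12 = 152.7 kips.
Base metal (shear rupture): φR_n = 0.75 × 0.6 × 65 × 0.875 × 12 = 307.1 kips.
Governing: weld metal.

φR_n ≈ 153 kips (weld metal governs)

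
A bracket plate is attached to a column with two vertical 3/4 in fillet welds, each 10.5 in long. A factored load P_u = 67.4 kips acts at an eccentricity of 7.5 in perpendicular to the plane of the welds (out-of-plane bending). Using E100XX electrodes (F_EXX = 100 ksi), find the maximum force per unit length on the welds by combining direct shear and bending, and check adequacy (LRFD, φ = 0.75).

L_w = 2 × 10.5 = 21 in; section modulus (unit throat) S = 2 × L²/6 = 36.75 in².
Direct shear f_v = P/L_w = 67.4/21 = 3.21 kip/in.
Moment M = P × e = 67.4 × 7.5 = 505.5 kip·in; bending f_b = M/S = 13.76 kip/in.
f_max = √(f_v² + f_b²) = √(3.21² + 13.76²) = 14.12 kip/in.
φr_n = 0.75 × 0.6 × 100 × (0.707 × 0.75) = 23.86 kip/in → adequate.

f_max ≈ 14.1 kip/in; adequate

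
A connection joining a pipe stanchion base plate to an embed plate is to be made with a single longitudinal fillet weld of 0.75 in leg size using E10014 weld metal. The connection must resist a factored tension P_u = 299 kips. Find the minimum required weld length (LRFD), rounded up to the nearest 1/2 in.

E100XX → F_EXX = 100 ksi.
Throat t_e = 0.707 × 0.75 = 0.5302 in.
φr_n = 0.75 × 0.6 × 100 × 0.5302 = 23.86 kips/in.
L_req = P_u / φr_n = 299 / 23.86 = 12.53 in total.
Round up → use L = 13 in.

L = 13 in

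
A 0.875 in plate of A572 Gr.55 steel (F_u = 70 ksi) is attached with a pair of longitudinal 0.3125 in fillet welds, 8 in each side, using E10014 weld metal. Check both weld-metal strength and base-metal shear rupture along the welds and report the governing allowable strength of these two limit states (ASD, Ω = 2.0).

R_n/Ω ≈ 106 kip (weld metal governs)

E100XX → F_EXX = 100 ksi.
t_e = 0.707 × 0.3125 = 0.2209 in; L = 16 in.
Weld metal: R_n/Ω = (1/2.0) × 0.6 × 100 × 0.2209 × 16 = 106 kip.
Base metal (shear rupture): R_n/Ω = (1/2.0) × 0.6 × 70 × 0.875 × 16 = 294 kip.
Governing: weld metal.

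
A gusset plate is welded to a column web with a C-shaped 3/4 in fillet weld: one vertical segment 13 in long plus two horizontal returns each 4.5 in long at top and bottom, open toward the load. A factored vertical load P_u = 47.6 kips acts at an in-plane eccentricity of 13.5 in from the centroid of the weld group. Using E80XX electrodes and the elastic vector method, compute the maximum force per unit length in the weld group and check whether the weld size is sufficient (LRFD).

E80XX → F_EXX = 80 ksi.
Total weld length L_w = 22 in. Treat welds as unit-width lines.
Centroid: x̄ = 2×4.5×2.25 / 22 = 0.9205 in from the vertical weld.
Polar moment about centroid: J = I_x + I_y = [13³/12 + 2×4.5×6.5²] + [13×0.9205² + 2(4.5³/12 + 4.5×1.33²)] = 605.4 in³.
Direct shear f_v = P/L_w = 47.6 / 22 = 2.164 kip/in (vertical).
Torsion M = P·e = 47.6 × 13.5 = 642.6 kip·in.
Critical point at (x, y) = (3.58, 6.5) from centroid. f_tx = M·y/J = 6.899 kip/in; f_ty = M·x/J = 3.799 kip/in.
Resultant f_max = √[f_tx² + (f_v + f_ty)²] = √[6.899² + (2.164 + 3.799)²] = 9.119 kip/in.
Capacity per unit length: φr_n = 0.75 × 0.6 × 80 × (0.707 × 0.75) = 19.09 kip/in.
9.119 ≤ 19.09 → adequate.

f_max ≈ 9.12 kip/in; adequate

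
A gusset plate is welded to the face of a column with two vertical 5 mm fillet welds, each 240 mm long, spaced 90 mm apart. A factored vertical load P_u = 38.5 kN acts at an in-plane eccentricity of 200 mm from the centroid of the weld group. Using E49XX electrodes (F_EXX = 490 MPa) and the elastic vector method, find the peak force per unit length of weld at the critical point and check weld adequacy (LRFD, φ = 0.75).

Total weld length L_w = 480 mm. Treat welds as unit-width lines.
Polar moment about centroid: J = 2[d³/12 + d(b/2)²] = 2[240³/12 + 240×45²] = 3276000 mm³.
Direct shear f_v = P/L_w = 38.5×10³ / 480 = 80.21 N/mm (vertical).
Torsion M = P·e = 38.5×10³ × 200 = 7700000 N·mm.
Critical point at (x, y) = (45, 120) from centroid. f_tx = M·y/J = 282.1 N/mm; f_ty = M·x/J = 105.8 N/mm.
Resultant f_max = √[f_tx² + (f_v + f_ty)²] = √[282.1² + (80.21 + 105.8)²] = 337.8 N/mm.
Capacity per unit length: φr_n = 0.75 × 0.6 × 490 × (0.707 × 5) = 779.5 N/mm.
337.8 ≤ 779.5 → adequate.

f_max ≈ 338 N/mm; adequate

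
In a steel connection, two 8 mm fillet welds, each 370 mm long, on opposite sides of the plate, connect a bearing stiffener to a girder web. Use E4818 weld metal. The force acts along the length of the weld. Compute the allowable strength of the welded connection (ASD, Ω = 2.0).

E48XX → F_EXX = 480 MPa.
Effective throat t_e = 0.707 × 8 = 5.656 mm.
Total length L = 740 mm; A_we = 5.656 × 740 = 4185 mm².
F_nw = 0.6 F_EXX = 0.6 × 480 = 288 MPa.
R_n = 288 × 4185 × 10⁻³ = 1205 kN; R_n/Ω = 1205/2.0 = 602.7 kN.

R_n/Ω ≈ 603 kN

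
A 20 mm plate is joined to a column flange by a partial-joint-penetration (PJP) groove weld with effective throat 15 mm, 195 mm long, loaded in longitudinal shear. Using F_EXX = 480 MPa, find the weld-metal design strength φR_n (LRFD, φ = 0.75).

Effective throat (given) t_e = 15 mm.
A_we = 15 × 195 = 2925 mm².
F_nw = 0.6 F_EXX = 288 MPa.
φR_n = 0.75 × 288 × 2925 × 10⁻³ = 631.8 kN.

φR_n ≈ 632 kN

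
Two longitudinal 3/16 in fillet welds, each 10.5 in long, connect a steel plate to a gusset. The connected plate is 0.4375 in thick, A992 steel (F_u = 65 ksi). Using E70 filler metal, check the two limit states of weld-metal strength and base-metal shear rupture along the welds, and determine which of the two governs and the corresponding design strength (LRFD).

E70XX → F_EXX = 70 ksi.
t_e = 0.707 × 0.1875 = 0.1326 in; L = 21 in.
Weld metal: φR_n = 0.75 × 0.6 × 70 × 0.1326 × 21 = 87.69 kips.
Base metal (shear rupture): φR_n = 0.75 × 0.6 × 65 × 0.4375 × 21 = 268.7 kips.
Governing: weld metal.

φR_n ≈ 87.7 kips (weld metal governs)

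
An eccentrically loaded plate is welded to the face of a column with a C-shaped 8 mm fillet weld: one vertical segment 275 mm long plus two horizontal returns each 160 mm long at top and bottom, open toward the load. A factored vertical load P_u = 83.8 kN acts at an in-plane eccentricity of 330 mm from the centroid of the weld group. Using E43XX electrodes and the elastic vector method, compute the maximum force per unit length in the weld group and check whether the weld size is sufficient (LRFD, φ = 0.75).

E43XX → F_EXX = 430 MPa.
Total weld length L_w = 595 mm. Treat welds as unit-width lines.
Centroid: x̄ = 2×160×80 / 595 = 43.03 mm from the vertical weld.
Polar moment about centroid: J = I_x + I_y = [275³/12 + 2×160×137.5²] + [275×43.03² + 2(160³/12 + 160×36.97²)] = 9412000 mm³.
Direct shear f_v = P/L_w = 83.8×10³ / 595 = 140.8 N/mm (vertical).
Torsion M = P·e = 83.8×10³ × 330 = 27654000 N·mm.
Critical point at (x, y) = (117, 137.5) from centroid. f_tx = M·y/J = 404 N/mm; f_ty = M·x/J = 343.7 N/mm.
Resultant f_max = √[f_tx² + (f_v + f_ty)²] = √[404² + (140.8 + 343.7)²] = 630.8 N/mm.
Capacity per unit length: φr_n = 0.75 × 0.6 × 430 × (0.707 × 8) = 1094 N/mm.
630.8 ≤ 1094 → adequate.

f_max ≈ 631 N/mm; adequate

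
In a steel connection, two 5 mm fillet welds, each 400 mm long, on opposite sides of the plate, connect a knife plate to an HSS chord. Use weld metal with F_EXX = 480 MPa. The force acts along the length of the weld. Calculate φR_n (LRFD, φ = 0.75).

φR_n ≈ 611 kN

Effective throat t_e = 0.707 × 5 = 3.535 mm.
Total length L = 800 mm; A_we = 3.535 × 800 = 2828 mm².
F_nw = 0.6 F_EXX = 0.6 × 480 = 288 MPa.
φR_n = 0.75 × 288 × 2828 × 10⁻³ = 610.8 kN.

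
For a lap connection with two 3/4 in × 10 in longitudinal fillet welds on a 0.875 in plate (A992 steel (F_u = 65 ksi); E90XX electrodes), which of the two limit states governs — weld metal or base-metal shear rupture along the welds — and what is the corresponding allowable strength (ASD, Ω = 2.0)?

E90XX → F_EXX = 90 ksi.
t_e = 0.707 × 0.75 = 0.5302 in; L = 20 in.
Weld metal: R_n/Ω = (1/2.0) × 0.6 × 90 × 0.5302 × 20 = 286.3 kip.
Base metal (shear rupture): R_n/Ω = (1/2.0) × 0.6 × 65 × 0.875 × 20 = 341.2 kip.
Governing: weld metal.

R_n/Ω ≈ 286 kip (weld metal governs)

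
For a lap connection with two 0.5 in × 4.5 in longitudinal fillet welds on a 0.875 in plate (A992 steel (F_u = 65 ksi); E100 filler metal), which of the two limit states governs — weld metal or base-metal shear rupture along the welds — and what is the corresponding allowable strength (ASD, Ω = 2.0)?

E100XX → F_EXX = 100 ksi.
t_e = 0.707 × 0.5 = 0.3535 in; L = 9 in.
Weld metal: R_n/Ω = (1/2.0) × 0.6 × 100 × 0.3535 × 9 = 95.44 kip.
Base metal (shear rupture): R_n/Ω = (1/2.0) × 0.6 × 65 × 0.875 × 9 = 153.6 kip.
Governing: weld metal.

R_n/Ω ≈ 95.4 kip (weld metal governs)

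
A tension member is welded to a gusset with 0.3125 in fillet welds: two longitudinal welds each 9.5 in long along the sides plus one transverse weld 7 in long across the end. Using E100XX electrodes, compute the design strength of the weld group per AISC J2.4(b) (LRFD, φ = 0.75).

E100XX → F_EXX = 100 ksi.
t_e = 0.707 × 0.3125 = 0.2209 in.
R_nwl = 0.6 × 100 × 0.2209 × 19 = 251.9 kips (longitudinal, 2 welds).
R_nwt = 0.6 × 100 × 0.2209 × 7 = 92.79 kips (transverse, base value).
(i) R_nwl + R_nwt = 344.7 kips; (ii) 0.85 R_nwl + 1.5 R_nwt = 353.3 kips.
R_n = max = 353.3 kips [governs: (ii)]; φR_n = 265 kips.

φR_n ≈ 265 kips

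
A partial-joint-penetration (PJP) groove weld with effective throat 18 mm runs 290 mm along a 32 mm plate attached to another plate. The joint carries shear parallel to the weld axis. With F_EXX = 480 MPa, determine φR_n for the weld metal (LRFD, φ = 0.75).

Effective throat (given) t_e = 18 mm.
A_we = 18 × 290 = 5220 mm².
F_nw = 0.6 F_EXX = 288 MPa.
φR_n = 0.75 × 288 × 5220 × 10⁻³ = 1128 kN.

φR_n ≈ 1130 kN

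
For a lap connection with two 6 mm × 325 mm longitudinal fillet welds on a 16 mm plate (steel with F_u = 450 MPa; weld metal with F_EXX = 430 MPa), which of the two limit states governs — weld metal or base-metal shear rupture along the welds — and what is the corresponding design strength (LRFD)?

t_e = 0.707 × 6 = 4.242 mm; L = 650 mm.
Weld metal: φR_n = 0.75 × 0.6 × 430 × 4.242 × 650 × 10⁻³ = 533.5 kN.
Base metal (shear rupture): φR_n = 0.75 × 0.6 × 450 × 16 × 650 × 10⁻³ = 2106 kN.
Governing: weld metal.

φR_n ≈ 534 kN (weld metal governs)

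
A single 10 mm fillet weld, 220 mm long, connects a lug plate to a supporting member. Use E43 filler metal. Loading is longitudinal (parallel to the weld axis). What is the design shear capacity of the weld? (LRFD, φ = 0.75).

E43XX → F_EXX = 430 MPa.
Effective throat t_e = 0.707 × 10 = 7.07 mm.
Total length L = 220 mm; A_we = 7.07 × 220 = 1555 mm².
F_nw = 0.6 F_EXX = 0.6 × 430 = 258 MPa.
φR_n = 0.75 × 258 × 1555 × 10⁻³ = 301 kN.

φR_n ≈ 301 kN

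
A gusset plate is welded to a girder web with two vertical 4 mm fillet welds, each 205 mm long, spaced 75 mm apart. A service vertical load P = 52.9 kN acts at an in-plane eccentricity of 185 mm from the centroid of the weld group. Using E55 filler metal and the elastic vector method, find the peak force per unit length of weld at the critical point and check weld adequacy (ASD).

E55XX → F_EXX = 550 MPa.
Total weld length L_w = 410 mm. Treat welds as unit-width lines.
Polar moment about centroid: J = 2[d³/12 + d(b/2)²] = 2[205³/12 + 205×37.5²] = 2012000 mm³.
Direct shear f_v = P/L_w = 52.9×10³ / 410 = 129 N/mm (vertical).
Torsion M = P·e = 52.9×10³ × 185 = 9786500 N·mm.
Critical point at (x, y) = (37.5, 102.5) from centroid. f_tx = M·y/J = 498.5 N/mm; f_ty = M·x/J = 182.4 N/mm.
Resultant f_max = √[f_tx² + (f_v + f_ty)²] = √[498.5² + (129 + 182.4)²] = 587.7 N/mm.
Capacity per unit length: r_n/Ω = (1/2.0) × 0.6 × 550 × (0.707 × 4) = 466.6 N/mm.
587.7 > 466.6 → NOT adequate.

f_max ≈ 588 N/mm; NOT adequate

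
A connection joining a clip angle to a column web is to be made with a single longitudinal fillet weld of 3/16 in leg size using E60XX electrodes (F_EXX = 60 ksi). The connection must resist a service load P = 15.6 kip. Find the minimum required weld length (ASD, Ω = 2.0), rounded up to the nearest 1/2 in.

L = 7 in

Throat t_e = 0.707 × 0.1875 = 0.1326 in.
r_n/Ω = (0.6 × 60 × 0.1326) / 2.0 = 2.386 kip/in.
L_req = P / (r_n/Ω) = 15.6 / 2.386 = 6.538 in total.
Round up → use L = 7 in.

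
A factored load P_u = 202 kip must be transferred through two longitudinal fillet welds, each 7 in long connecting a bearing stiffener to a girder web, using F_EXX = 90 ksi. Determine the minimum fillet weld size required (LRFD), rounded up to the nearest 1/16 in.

w = 9/16 in

Total weld length L = 14 in.
Required throat t_e = P_u / (φ × 0.6 F_EXX × L) = 202 / (0.75 × 0.6 × 90 × 14) = 0.3563 in.
Required leg w = t_e / 0.707 = 0.5039 in → use 9/16 in.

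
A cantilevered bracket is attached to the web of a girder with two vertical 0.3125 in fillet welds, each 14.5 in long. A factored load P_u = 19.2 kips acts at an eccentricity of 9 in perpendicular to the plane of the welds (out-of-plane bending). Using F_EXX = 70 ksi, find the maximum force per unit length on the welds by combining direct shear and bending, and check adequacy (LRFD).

f_max ≈ 2.55 kip/in; adequate

L_w = 2 × 14.5 = 29 in; section modulus (unit throat) S = 2 × L²/6 = 70.08 in².
Direct shear f_v = P/L_w = 19.2/29 = 0.6621 kip/in.
Moment M = P × e = 19.2 × 9 = 172.8 kip·in; bending f_b = M/S = 2.466 kip/in.
f_max = √(f_v² + f_b²) = √(0.6621² + 2.466²) = 2.553 kip/in.
φr_n = 0.75 × 0.6 × 70 × (0.707 × 0.3125) = 6.96 kip/in → adequate.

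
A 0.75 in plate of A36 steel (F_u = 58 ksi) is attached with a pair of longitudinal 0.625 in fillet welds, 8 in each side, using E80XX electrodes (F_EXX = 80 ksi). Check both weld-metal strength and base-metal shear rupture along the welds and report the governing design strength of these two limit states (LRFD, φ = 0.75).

φR_n ≈ 255 kips (weld metal governs)

t_e = 0.707 × 0.625 = 0.4419 in; L = 16 in.
Weld metal: φR_n = 0.75 × 0.6 × 80 × 0.4419 × 16 = 254.5 kips.
Base metal (shear rupture): φR_n = 0.75 × 0.6 × 58 × 0.75 × 16 = 313.2 kips.
Governing: weld metal.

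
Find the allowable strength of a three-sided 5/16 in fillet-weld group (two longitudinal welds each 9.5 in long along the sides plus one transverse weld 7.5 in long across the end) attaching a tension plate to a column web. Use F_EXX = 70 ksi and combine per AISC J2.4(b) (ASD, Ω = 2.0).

t_e = 0.707 × 0.3125 = 0.2209 in.
R_nwl = 0.6 × 70 × 0.2209 × 19 = 176.3 kip (longitudinal, 2 welds).
R_nwt = 0.6 × 70 × 0.2209 × 7.5 = 69.6 kip (transverse, base value).
(i) R_nwl + R_nwt = 245.9 kip; (ii) 0.85 R_nwl + 1.5 R_nwt = 254.3 kip.
R_n = max = 254.3 kip [governs: (ii)]; R_n/Ω = 127.1 kip.

R_n/Ω ≈ 127 kip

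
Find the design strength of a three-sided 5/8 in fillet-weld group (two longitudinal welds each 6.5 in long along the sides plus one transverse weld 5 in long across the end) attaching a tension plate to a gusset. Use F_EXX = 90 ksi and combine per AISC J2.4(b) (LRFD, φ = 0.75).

φR_n ≈ 332 kip

t_e = 0.707 × 0.625 = 0.4419 in.
R_nwl = 0.6 × 90 × 0.4419 × 13 = 310.2 kip (longitudinal, 2 welds).
R_nwt = 0.6 × 90 × 0.4419 × 5 = 119.3 kip (transverse, base value).
(i) R_nwl + R_nwt = 429.5 kip; (ii) 0.85 R_nwl + 1.5 R_nwt = 442.6 kip.
R_n = max = 442.6 kip [governs: (ii)]; φR_n = 332 kip.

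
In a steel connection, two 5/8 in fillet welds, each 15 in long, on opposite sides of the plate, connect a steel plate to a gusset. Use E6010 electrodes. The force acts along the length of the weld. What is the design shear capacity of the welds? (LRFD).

φR_n ≈ 358 kip

E60XX → F_EXX = 60 ksi.
Effective throat t_e = 0.707 × 0.625 = 0.4419 in.
Total length L = 30 in; A_we = 0.4419 × 30 = 13.26 in².
F_nw = 0.6 F_EXX = 0.6 × 60 = 36 ksi.
φR_n = 0.75 × 36 × 13.26 = 357.9 kip.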